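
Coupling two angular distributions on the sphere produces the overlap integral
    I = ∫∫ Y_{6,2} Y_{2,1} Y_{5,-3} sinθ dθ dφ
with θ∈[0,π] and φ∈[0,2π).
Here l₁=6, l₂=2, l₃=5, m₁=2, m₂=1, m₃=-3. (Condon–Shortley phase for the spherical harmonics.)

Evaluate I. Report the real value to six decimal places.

L=13 odd ⇒ parity kills the (l;000) factor ⇒ I = 0

0.000000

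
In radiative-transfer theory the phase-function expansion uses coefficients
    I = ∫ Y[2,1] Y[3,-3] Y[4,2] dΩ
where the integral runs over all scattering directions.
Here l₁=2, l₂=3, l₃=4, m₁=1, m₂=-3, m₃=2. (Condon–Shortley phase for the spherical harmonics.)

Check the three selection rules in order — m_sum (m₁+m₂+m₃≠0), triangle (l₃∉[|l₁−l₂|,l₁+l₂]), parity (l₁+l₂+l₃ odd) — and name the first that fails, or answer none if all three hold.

parity

azimuthal sum: 1 − 3 + 2 = 0  ✓
1 ≤ 4 ≤ 5 (triangle on l)  ✓
L = 2 + 3 + 4 = 9 (odd)  ✗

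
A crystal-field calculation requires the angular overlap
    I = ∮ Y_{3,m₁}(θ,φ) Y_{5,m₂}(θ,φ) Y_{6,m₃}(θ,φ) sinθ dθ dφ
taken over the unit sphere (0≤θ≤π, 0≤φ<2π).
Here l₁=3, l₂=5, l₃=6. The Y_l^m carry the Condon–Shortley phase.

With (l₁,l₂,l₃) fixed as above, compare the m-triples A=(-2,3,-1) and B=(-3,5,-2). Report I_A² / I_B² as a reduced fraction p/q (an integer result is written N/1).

Same 3,5,6: normalisation and zero-m 3j drop out of the ratio.
A: Δ: 2! 4! 8! / 15! → 1/675675; sum: t=1:−1/120960 t=2:+1/17280 = 1/20160; 3j²(3 5 6; -2 3 -1) = Δ·Π!·Σ² = 64/3003  (sign -1)
B: Δ: 2! 4! 8! / 15! → 1/675675; sum: t=2:+1/1935360 = 1/1935360; 3j²(3 5 6; -3 5 -2) = Δ·Π!·Σ² = 1/1001  (sign +1)
I_A²/I_B² = (64/3003)/(1/1001) = 64/3

64/3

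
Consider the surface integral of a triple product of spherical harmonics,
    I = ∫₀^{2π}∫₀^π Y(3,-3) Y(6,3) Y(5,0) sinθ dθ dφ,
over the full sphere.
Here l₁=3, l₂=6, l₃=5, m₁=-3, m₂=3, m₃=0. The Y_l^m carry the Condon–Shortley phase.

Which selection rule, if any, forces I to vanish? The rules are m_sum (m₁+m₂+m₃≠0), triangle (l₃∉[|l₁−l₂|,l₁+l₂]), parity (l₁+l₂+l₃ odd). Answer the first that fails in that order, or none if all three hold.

none

m₁+m₂+m₃ = -3 + 3 + 0 = 0  ✓
triangle: |3−6|=3 ≤ l₃=5 ≤ 3+6=9  ✓
parity: l₁+l₂+l₃ = 14 is even  ✓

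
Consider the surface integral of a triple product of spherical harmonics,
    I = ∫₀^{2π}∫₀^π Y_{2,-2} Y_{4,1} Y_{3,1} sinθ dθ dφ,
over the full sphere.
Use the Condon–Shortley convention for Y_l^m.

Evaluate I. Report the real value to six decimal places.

L=9 odd ⇒ parity kills the (l;000) factor ⇒ I = 0

0.000000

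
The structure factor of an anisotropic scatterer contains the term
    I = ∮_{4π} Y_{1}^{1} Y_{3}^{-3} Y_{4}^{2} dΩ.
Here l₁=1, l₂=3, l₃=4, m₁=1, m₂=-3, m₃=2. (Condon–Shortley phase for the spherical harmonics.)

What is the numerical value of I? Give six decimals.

0.061558

Rules hold: Σm=0, L=8 even, 2≤4≤4.
N = 3·7·9 = 189
Δ = 0!·2!·6!/9! = 1/252
Racah Σ t=0..0: t=0:+1/36 = 1/36
⇒ 3j(1 3 4; 0 0 0)² = 4/63, sgn +1
Racah Σ t=0..0: t=0:+1/1440 = 1/1440
⇒ 3j(1 3 4; 1 -3 2)² = 1/252, sgn +1
4πI² = N·(3j₀)²·(3jₘ)² = 1/21
I = +1·√(0.047619/4π) = 0.06155813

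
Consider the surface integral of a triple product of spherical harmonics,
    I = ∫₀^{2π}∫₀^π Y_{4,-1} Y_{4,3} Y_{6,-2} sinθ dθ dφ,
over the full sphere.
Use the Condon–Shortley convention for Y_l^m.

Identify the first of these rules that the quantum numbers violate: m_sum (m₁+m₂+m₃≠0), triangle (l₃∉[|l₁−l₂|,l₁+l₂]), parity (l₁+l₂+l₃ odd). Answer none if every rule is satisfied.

azimuthal sum: -1 + 3 − 2 = 0  ✓
0 ≤ 6 ≤ 8 (triangle on l)  ✓
L = 4 + 4 + 6 = 14 (even)  ✓

none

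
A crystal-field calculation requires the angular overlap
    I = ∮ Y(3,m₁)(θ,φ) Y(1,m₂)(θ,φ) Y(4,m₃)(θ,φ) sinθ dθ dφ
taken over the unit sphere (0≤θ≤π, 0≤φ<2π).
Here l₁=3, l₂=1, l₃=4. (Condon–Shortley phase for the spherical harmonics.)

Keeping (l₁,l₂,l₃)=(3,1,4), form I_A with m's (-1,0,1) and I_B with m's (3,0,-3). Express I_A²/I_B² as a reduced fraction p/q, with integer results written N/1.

15/7

Shared (l₁,l₂,l₃)=(3,1,4): N and (l;000)² cancel in I_A²/I_B².
A: Δ = 0!·6!·2!/9! = 1/252; Racah Σ t=0..0: t=0:+1/48 = 1/48; ⇒ 3j(3 1 4; -1 0 1)² = 5/84, sgn -1
B: Δ = 0!·6!·2!/9! = 1/252; Racah Σ t=0..0: t=0:+1/720 = 1/720; ⇒ 3j(3 1 4; 3 0 -3)² = 1/36, sgn -1
I_A²/I_B² = (5/84)/(1/36) = 15/7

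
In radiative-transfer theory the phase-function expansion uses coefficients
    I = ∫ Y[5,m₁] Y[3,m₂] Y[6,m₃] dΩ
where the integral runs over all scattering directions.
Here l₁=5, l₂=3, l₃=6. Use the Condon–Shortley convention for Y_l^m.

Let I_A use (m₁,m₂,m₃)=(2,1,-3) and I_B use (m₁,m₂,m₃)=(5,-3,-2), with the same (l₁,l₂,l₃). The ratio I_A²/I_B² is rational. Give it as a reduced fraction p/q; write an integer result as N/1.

Shared (l₁,l₂,l₃)=(5,3,6): N and (l;000)² cancel in I_A²/I_B².
A: Δ = 2!·8!·4!/15! = 1/675675; Racah Σ t=0..2: t=0:+1/34560 t=1:−1/8640 t=2:+1/40320 = -1/16128; ⇒ 3j(5 3 6; 2 1 -3)² = 18/1001, sgn +1
B: Δ = 2!·8!·4!/15! = 1/675675; Racah Σ t=0..0: t=0:+1/1935360 = 1/1935360; ⇒ 3j(5 3 6; 5 -3 -2)² = 1/1001, sgn +1
I_A²/I_B² = (18/1001)/(1/1001) = 18/1

18/1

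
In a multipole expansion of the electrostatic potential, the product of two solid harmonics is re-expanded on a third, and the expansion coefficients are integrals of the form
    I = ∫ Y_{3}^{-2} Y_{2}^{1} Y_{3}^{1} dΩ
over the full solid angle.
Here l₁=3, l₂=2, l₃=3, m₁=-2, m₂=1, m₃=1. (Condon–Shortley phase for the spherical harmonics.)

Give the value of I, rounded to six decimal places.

Rules hold: Σm=0, L=8 even, 1≤3≤5.
N = 7·5·7 = 245
Δ = 2!·4!·2!/9! = 1/3780
Racah Σ t=0..2: t=0:+1/24 t=1:−1/4 t=2:+1/24 = -1/6
⇒ 3j(3 2 3; 0 0 0)² = 4/105, sgn +1
Racah Σ t=1..2: t=1:−1/48 t=2:+1/12 = 1/16
⇒ 3j(3 2 3; -2 1 1)² = 1/28, sgn +1
4πI² = N·(3j₀)²·(3jₘ)² = 1/3
I = +1·√(0.333333/4π) = 0.16286750

0.162868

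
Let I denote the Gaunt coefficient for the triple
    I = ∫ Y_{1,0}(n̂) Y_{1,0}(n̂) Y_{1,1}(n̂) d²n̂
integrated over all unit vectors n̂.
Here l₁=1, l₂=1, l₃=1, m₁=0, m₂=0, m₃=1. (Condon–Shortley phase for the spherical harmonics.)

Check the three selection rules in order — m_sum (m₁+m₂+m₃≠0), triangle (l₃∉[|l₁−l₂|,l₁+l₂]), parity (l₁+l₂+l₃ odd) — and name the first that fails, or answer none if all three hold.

m_sum

m₁+m₂+m₃ = 0 + 0 + 1 = 1  ✗
triangle: |1−1|=0 ≤ l₃=1 ≤ 1+1=2
parity: l₁+l₂+l₃ = 3 is odd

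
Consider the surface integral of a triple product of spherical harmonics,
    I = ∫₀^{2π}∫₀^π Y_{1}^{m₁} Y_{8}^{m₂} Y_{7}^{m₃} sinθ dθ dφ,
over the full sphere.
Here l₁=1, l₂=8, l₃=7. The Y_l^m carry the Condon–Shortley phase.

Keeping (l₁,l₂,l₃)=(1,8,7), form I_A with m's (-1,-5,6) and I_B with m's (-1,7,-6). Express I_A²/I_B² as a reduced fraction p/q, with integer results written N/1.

Shared (l₁,l₂,l₃)=(1,8,7): N and (l;000)² cancel in I_A²/I_B².
A: Δ = 2!·0!·14!/17! = 1/2040; Racah Σ t=2..2: t=2:+1/12454041600 = 1/12454041600; ⇒ 3j(1 8 7; -1 -5 6)² = 1/680, sgn -1
B: Δ = 2!·0!·14!/17! = 1/2040; Racah Σ t=2..2: t=2:+1/12454041600 = 1/12454041600; ⇒ 3j(1 8 7; -1 7 -6)² = 7/136, sgn -1
I_A²/I_B² = (1/680)/(7/136) = 1/35

1/35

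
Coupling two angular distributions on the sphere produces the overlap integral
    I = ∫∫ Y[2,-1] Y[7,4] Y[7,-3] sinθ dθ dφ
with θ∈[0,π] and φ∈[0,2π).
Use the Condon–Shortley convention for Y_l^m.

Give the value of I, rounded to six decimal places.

Checks pass: Σm=0; 16 even; l₃=7∈[5,9].
(2·2+1)(2·7+1)(2·7+1) = 1125
Δ: 2! 2! 12! / 17! → 1/185640
sum: t=0:+1/2419200 t=1:−1/518400 t=2:+1/2419200 = -1/907200
3j²(2 7 7; 0 0 0) = Δ·Π!·Σ² = 56/3315  (sign +1)
sum: t=1:−1/14515200 t=2:+1/4354560 = 1/6220800
3j²(2 7 7; -1 4 -3) = Δ·Π!·Σ² = 77/4420  (sign +1)
combine: 4πI² = 1125·56/3315·77/4420 = 16170/48841
take √, sign +1: I = 0.16231468

0.162315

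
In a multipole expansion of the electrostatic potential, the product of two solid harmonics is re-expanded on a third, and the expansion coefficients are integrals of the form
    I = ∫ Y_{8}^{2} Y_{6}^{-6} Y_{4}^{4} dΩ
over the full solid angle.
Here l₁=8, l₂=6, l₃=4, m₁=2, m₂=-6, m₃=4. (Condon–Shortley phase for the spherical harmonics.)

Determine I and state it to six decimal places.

-0.011709

Rules hold: Σm=0, L=18 even, 2≤4≤14.
N = 17·13·9 = 1989
Δ = 10!·6!·2!/19! = 1/23279256
Racah Σ t=4..6: t=4:+1/1658880 t=5:−1/518400 t=6:+1/1658880 = -1/1382400
⇒ 3j(8 6 4; 0 0 0)² = 504/46189, sgn -1
Racah Σ t=0..0: t=0:+1/5225472000 = 1/5225472000
⇒ 3j(8 6 4; 2 -6 4)² = 1/12597, sgn +1
4πI² = N·(3j₀)²·(3jₘ)² = 1512/877591
I = -1·√(0.0017229/4π) = -0.01170914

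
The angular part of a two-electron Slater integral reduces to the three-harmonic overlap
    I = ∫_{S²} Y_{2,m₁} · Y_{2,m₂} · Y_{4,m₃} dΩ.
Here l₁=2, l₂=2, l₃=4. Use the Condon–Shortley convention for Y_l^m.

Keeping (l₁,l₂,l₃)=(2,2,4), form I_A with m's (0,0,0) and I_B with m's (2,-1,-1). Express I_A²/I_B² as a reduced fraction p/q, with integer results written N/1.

l's match ⇒ only the (l;m) 3-j factors differ between A and B.
A: triangle coeff Δ(2,2,4) = 1/630; Σ_t [0,0]: t=0:+1/16 = 1/16; (3j)²=2/35 [(2 2 4; 0 0 0)], sign=+1
B: triangle coeff Δ(2,2,4) = 1/630; Σ_t [0,0]: t=0:+1/144 = 1/144; (3j)²=1/126 [(2 2 4; 2 -1 -1)], sign=-1
I_A²/I_B² = (2/35)/(1/126) = 36/5

36/5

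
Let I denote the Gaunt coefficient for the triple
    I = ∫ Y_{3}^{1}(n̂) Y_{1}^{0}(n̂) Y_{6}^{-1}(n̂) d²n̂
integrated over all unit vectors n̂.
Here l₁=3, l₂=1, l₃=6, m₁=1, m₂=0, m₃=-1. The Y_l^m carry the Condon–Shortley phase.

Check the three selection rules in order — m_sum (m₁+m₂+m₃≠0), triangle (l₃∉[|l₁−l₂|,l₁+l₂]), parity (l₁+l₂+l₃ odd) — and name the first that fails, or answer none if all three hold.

triangle

azimuthal sum: 1 + 0 − 1 = 0  ✓
2 ≤ 6 ≤ 4 (triangle on l)  ✗
L = 3 + 1 + 6 = 10 (even)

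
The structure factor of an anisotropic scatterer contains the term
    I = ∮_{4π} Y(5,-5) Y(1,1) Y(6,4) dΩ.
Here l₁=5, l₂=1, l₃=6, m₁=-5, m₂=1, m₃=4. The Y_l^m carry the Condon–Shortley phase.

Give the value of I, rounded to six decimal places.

0.040859

m-sum 0 ✓  L=12 even ✓  4≤6≤6 ✓
Π(2lᵢ+1) = 11×3×13 = 429
triangle coeff Δ(5,1,6) = 1/858
Σ_t [0,0]: t=0:+1/14400 = 1/14400
(3j)²=6/143 [(5 1 6; 0 0 0)], sign=+1
Σ_t [0,0]: t=0:+1/7257600 = 1/7257600
(3j)²=1/858 [(5 1 6; -5 1 4)], sign=+1
⇒ 4πI² = 3/143
I = (+1)√(3/143/(4π)) = 0.04085899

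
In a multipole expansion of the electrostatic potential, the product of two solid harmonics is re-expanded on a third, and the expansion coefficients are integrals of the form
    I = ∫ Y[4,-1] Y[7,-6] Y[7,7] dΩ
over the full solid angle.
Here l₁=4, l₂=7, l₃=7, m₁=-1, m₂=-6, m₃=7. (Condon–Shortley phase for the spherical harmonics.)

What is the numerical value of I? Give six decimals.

Checks pass: Σm=0; 18 even; l₃=7∈[3,11].
(2·4+1)(2·7+1)(2·7+1) = 2025
Δ: 4! 4! 10! / 19! → 1/58198140
sum: t=0:+1/17418240 t=1:−1/622080 t=2:+1/230400 t=3:−1/622080 t=4:+1/17418240 = 1/806400
3j²(4 7 7; 0 0 0) = Δ·Π!·Σ² = 2268/230945  (sign -1)
sum: t=1:−1/522547200 = -1/522547200
3j²(4 7 7; -1 -6 7) = Δ·Π!·Σ² = 143/5814  (sign -1)
combine: 4πI² = 2025·2268/230945·143/5814 = 51030/104329
take √, sign +1: I = 0.19729012

0.197290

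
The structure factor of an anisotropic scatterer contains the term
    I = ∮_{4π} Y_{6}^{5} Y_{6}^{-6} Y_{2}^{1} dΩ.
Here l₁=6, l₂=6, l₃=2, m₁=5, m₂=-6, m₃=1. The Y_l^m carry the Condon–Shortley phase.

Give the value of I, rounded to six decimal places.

Checks pass: Σm=0; 14 even; l₃=2∈[0,12].
(2·6+1)(2·6+1)(2·2+1) = 845
Δ: 10! 2! 2! / 15! → 1/90090
sum: t=4:+1/69120 t=5:−1/14400 t=6:+1/69120 = -7/172800
3j²(6 6 2; 0 0 0) = Δ·Π!·Σ² = 14/715  (sign -1)
sum: t=0:+1/7257600 = 1/7257600
3j²(6 6 2; 5 -6 1) = Δ·Π!·Σ² = 11/455  (sign -1)
combine: 4πI² = 845·14/715·11/455 = 2/5
take √, sign +1: I = 0.17841241

0.178412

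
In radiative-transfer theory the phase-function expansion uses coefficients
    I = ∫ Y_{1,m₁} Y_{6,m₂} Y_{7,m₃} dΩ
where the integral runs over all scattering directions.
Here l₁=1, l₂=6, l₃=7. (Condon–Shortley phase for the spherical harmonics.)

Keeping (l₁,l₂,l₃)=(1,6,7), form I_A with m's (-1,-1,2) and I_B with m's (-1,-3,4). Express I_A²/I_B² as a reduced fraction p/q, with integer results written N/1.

36/55

Same 1,6,7: normalisation and zero-m 3j drop out of the ratio.
A: Δ: 0! 2! 12! / 15! → 1/1365; sum: t=0:+1/1209600 = 1/1209600; 3j²(1 6 7; -1 -1 2) = Δ·Π!·Σ² = 12/455  (sign -1)
B: Δ: 0! 2! 12! / 15! → 1/1365; sum: t=0:+1/4354560 = 1/4354560; 3j²(1 6 7; -1 -3 4) = Δ·Π!·Σ² = 11/273  (sign -1)
I_A²/I_B² = (12/455)/(11/273) = 36/55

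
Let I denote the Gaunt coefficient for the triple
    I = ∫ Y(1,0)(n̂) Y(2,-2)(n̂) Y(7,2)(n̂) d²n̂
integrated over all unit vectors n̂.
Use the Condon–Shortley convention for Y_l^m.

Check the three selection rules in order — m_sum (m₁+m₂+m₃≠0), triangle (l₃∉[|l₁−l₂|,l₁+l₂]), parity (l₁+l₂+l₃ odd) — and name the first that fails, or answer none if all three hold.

triangle

Σmᵢ = 0  ✓
l₃∈[|l₁−l₂|,l₁+l₂]=[1,3], have l₃=7  ✗
Σlᵢ = 10 ⇒ even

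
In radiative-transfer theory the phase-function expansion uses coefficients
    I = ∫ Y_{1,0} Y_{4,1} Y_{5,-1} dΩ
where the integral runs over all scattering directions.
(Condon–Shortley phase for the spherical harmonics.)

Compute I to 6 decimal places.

Rules hold: Σm=0, L=10 even, 3≤5≤5.
N = 3·9·11 = 297
Δ = 0!·2!·8!/11! = 1/495
Racah Σ t=0..0: t=0:+1/576 = 1/576
⇒ 3j(1 4 5; 0 0 0)² = 5/99, sgn -1
Racah Σ t=0..0: t=0:+1/720 = 1/720
⇒ 3j(1 4 5; 0 1 -1)² = 8/165, sgn +1
4πI² = N·(3j₀)²·(3jₘ)² = 8/11
I = -1·√(0.727273/4π) = -0.24057125

-0.240571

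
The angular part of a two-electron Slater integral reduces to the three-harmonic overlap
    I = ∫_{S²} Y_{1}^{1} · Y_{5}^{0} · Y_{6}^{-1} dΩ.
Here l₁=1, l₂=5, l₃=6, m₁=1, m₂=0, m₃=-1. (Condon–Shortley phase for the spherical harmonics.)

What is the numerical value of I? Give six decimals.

-0.187239

Checks pass: Σm=0; 12 even; l₃=6∈[4,6].
(2·1+1)(2·5+1)(2·6+1) = 429
Δ: 0! 2! 10! / 13! → 1/858
sum: t=0:+1/14400 = 1/14400
3j²(1 5 6; 0 0 0) = Δ·Π!·Σ² = 6/143  (sign +1)
sum: t=0:+1/28800 = 1/28800
3j²(1 5 6; 1 0 -1) = Δ·Π!·Σ² = 7/286  (sign -1)
combine: 4πI² = 429·6/143·7/286 = 63/143
take √, sign -1: I = -0.18723944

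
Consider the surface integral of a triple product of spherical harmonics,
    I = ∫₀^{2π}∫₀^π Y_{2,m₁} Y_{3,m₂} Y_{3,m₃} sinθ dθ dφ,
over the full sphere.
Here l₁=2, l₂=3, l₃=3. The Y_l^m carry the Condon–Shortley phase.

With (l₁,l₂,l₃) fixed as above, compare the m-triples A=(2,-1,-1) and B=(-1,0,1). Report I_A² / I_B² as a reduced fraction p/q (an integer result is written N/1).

12/1

Same 2,3,3: normalisation and zero-m 3j drop out of the ratio.
A: Δ: 2! 2! 4! / 9! → 1/3780; sum: t=0:+1/16 = 1/16; 3j²(2 3 3; 2 -1 -1) = Δ·Π!·Σ² = 2/35  (sign +1)
B: Δ: 2! 2! 4! / 9! → 1/3780; sum: t=1:−1/8 t=2:+1/12 = -1/24; 3j²(2 3 3; -1 0 1) = Δ·Π!·Σ² = 1/210  (sign -1)
I_A²/I_B² = (2/35)/(1/210) = 12/1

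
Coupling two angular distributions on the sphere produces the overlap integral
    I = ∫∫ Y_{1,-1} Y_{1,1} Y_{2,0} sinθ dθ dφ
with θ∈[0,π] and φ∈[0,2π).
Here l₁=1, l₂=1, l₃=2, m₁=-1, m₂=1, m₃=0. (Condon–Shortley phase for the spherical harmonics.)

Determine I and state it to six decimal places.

0.126157

Checks pass: Σm=0; 4 even; l₃=2∈[0,2].
(2·1+1)(2·1+1)(2·2+1) = 45
Δ: 0! 2! 2! / 5! → 1/30
sum: t=0:+1/1 = 1/1
3j²(1 1 2; 0 0 0) = Δ·Π!·Σ² = 2/15  (sign +1)
sum: t=0:+1/4 = 1/4
3j²(1 1 2; -1 1 0) = Δ·Π!·Σ² = 1/30  (sign +1)
combine: 4πI² = 45·2/15·1/30 = 1/5
take √, sign +1: I = 0.12615663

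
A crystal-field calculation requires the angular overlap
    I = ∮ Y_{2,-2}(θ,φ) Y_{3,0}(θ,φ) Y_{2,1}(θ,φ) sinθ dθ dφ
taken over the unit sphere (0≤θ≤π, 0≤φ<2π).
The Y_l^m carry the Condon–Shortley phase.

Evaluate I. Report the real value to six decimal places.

Σmᵢ = -1 ≠ 0, so the φ-integral vanishes; I = 0

0.000000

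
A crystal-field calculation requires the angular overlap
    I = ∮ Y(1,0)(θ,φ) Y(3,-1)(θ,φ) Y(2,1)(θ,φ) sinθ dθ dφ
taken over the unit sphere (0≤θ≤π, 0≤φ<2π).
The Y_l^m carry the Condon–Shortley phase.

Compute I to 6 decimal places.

-0.233597

Rules hold: Σm=0, L=6 even, 2≤2≤4.
N = 3·7·5 = 105
Δ = 2!·0!·4!/7! = 1/105
Racah Σ t=1..1: t=1:−1/4 = -1/4
⇒ 3j(1 3 2; 0 0 0)² = 3/35, sgn -1
Racah Σ t=1..1: t=1:−1/6 = -1/6
⇒ 3j(1 3 2; 0 -1 1)² = 8/105, sgn +1
4πI² = N·(3j₀)²·(3jₘ)² = 24/35
I = -1·√(0.685714/4π) = -0.23359668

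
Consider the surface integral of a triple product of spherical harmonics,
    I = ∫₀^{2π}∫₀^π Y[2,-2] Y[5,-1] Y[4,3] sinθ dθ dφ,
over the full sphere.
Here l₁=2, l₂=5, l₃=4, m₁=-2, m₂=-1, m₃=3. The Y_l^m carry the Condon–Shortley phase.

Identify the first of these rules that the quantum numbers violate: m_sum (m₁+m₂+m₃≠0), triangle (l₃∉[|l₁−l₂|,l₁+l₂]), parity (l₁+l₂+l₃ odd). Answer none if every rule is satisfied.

m₁+m₂+m₃ = -2 − 1 + 3 = 0  ✓
triangle: |2−5|=3 ≤ l₃=4 ≤ 2+5=7  ✓
parity: l₁+l₂+l₃ = 11 is odd  ✗

parity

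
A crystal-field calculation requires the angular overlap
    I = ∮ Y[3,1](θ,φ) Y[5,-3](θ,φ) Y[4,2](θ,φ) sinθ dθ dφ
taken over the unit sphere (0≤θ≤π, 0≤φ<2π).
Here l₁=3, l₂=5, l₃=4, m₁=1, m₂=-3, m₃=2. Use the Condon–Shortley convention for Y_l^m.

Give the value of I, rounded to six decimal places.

m-sum 0 ✓  L=12 even ✓  2≤4≤8 ✓
Π(2lᵢ+1) = 7×11×9 = 693
triangle coeff Δ(3,5,4) = 1/180180
Σ_t [1,3]: t=1:−1/576 t=2:+1/144 t=3:−1/576 = 1/288
(3j)²=20/1001 [(3 5 4; 0 0 0)], sign=+1
Σ_t [0,2]: t=0:+1/2304 t=1:−1/720 t=2:+1/5760 = -1/1280
(3j)²=27/1430 [(3 5 4; 1 -3 2)], sign=-1
⇒ 4πI² = 486/1859
I = (-1)√(486/1859/(4π)) = -0.14423595

-0.144236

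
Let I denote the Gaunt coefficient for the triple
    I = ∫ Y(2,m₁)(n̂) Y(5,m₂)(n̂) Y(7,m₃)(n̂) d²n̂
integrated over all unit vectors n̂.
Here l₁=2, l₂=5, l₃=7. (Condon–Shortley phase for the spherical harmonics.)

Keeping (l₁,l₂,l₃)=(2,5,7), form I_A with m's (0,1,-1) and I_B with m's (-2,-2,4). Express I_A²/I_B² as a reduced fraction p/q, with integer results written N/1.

l's match ⇒ only the (l;m) 3-j factors differ between A and B.
A: triangle coeff Δ(2,5,7) = 1/15015; Σ_t [0,0]: t=0:+1/69120 = 1/69120; (3j)²=4/143 [(2 5 7; 0 1 -1)], sign=+1
B: triangle coeff Δ(2,5,7) = 1/15015; Σ_t [0,0]: t=0:+1/725760 = 1/725760; (3j)²=2/91 [(2 5 7; -2 -2 4)], sign=-1
I_A²/I_B² = (4/143)/(2/91) = 14/11

14/11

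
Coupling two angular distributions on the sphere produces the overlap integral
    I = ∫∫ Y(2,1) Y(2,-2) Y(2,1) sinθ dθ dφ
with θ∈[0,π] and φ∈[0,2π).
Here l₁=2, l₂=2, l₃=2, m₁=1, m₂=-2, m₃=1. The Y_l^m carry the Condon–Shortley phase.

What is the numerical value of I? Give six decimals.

0.220728

Rules hold: Σm=0, L=6 even, 0≤2≤4.
N = 5·5·5 = 125
Δ = 2!·2!·2!/7! = 1/630
Racah Σ t=0..2: t=0:+1/8 t=1:−1/1 t=2:+1/8 = -3/4
⇒ 3j(2 2 2; 0 0 0)² = 2/35, sgn -1
Racah Σ t=0..0: t=0:+1/4 = 1/4
⇒ 3j(2 2 2; 1 -2 1)² = 3/35, sgn -1
4πI² = N·(3j₀)²·(3jₘ)² = 30/49
I = +1·√(0.612245/4π) = 0.22072812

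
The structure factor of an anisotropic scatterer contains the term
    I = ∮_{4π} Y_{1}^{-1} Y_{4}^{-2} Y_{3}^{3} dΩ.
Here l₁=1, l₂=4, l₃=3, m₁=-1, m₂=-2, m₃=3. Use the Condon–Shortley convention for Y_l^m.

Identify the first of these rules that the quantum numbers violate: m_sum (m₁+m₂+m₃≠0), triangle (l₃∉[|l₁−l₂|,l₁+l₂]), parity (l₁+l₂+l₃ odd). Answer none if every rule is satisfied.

m₁+m₂+m₃ = -1 − 2 + 3 = 0  ✓
triangle: |1−4|=3 ≤ l₃=3 ≤ 1+4=5  ✓
parity: l₁+l₂+l₃ = 8 is even  ✓

none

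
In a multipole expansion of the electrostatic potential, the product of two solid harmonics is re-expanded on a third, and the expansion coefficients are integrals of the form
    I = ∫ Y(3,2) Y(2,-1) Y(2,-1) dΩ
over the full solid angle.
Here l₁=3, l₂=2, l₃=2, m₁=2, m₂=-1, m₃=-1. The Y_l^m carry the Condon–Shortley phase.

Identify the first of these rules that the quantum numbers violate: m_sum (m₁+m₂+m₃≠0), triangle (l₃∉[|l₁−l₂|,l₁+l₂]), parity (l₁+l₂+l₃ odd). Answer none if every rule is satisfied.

parity

m₁+m₂+m₃ = 2 − 1 − 1 = 0  ✓
triangle: |3−2|=1 ≤ l₃=2 ≤ 3+2=5  ✓
parity: l₁+l₂+l₃ = 7 is odd  ✗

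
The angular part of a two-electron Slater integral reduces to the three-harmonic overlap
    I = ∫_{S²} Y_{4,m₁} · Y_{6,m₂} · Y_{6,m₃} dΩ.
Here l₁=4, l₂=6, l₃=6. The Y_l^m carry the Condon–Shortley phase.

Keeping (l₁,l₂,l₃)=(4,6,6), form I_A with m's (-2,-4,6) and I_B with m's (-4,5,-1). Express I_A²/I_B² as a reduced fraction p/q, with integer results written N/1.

81/28

Same 4,6,6: normalisation and zero-m 3j drop out of the ratio.
A: Δ: 4! 4! 8! / 17! → 1/15315300; sum: t=2:+1/3870720 = 1/3870720; 3j²(4 6 6; -2 -4 6) = Δ·Π!·Σ² = 135/6188  (sign +1)
B: Δ: 4! 4! 8! / 17! → 1/15315300; sum: t=4:+1/2903040 = 1/2903040; 3j²(4 6 6; -4 5 -1) = Δ·Π!·Σ² = 5/663  (sign -1)
I_A²/I_B² = (135/6188)/(5/663) = 81/28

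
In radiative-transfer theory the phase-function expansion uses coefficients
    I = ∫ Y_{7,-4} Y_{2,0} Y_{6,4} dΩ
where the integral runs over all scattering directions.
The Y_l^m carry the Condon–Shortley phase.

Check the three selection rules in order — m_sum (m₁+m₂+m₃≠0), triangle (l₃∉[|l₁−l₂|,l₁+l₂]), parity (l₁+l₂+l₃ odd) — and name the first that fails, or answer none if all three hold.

parity

Σmᵢ = 0  ✓
l₃∈[|l₁−l₂|,l₁+l₂]=[5,9], have l₃=6  ✓
Σlᵢ = 15 ⇒ odd  ✗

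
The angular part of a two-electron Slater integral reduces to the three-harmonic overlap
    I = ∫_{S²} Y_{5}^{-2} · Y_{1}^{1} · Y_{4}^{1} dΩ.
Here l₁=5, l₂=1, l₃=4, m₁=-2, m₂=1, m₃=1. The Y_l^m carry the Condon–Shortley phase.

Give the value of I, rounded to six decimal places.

0.225034

m-sum 0 ✓  L=10 even ✓  4≤4≤6 ✓
Π(2lᵢ+1) = 11×3×9 = 297
triangle coeff Δ(5,1,4) = 1/495
Σ_t [1,1]: t=1:−1/576 = -1/576
(3j)²=5/99 [(5 1 4; 0 0 0)], sign=-1
Σ_t [2,2]: t=2:+1/1440 = 1/1440
(3j)²=7/165 [(5 1 4; -2 1 1)], sign=-1
⇒ 4πI² = 7/11
I = (+1)√(7/11/(4π)) = 0.22503380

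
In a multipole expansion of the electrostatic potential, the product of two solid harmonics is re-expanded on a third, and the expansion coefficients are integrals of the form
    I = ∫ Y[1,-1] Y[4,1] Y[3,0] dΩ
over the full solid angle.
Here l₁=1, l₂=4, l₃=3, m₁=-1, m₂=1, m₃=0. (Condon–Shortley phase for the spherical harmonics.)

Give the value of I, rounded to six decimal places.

-0.194664

m-sum 0 ✓  L=8 even ✓  3≤3≤5 ✓
Π(2lᵢ+1) = 3×9×7 = 189
triangle coeff Δ(1,4,3) = 1/252
Σ_t [1,1]: t=1:−1/36 = -1/36
(3j)²=4/63 [(1 4 3; 0 0 0)], sign=+1
Σ_t [2,2]: t=2:+1/72 = 1/72
(3j)²=5/126 [(1 4 3; -1 1 0)], sign=-1
⇒ 4πI² = 10/21
I = (-1)√(10/21/(4π)) = -0.19466390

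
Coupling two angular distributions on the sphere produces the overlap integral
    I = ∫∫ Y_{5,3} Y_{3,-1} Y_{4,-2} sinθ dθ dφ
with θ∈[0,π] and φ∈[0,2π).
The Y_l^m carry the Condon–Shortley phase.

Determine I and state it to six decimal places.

-0.144236

Rules hold: Σm=0, L=12 even, 2≤4≤8.
N = 11·7·9 = 693
Δ = 4!·6!·2!/13! = 1/180180
Racah Σ t=1..3: t=1:−1/576 t=2:+1/144 t=3:−1/576 = 1/288
⇒ 3j(5 3 4; 0 0 0)² = 20/1001, sgn +1
Racah Σ t=0..2: t=0:+1/2304 t=1:−1/720 t=2:+1/5760 = -1/1280
⇒ 3j(5 3 4; 3 -1 -2)² = 27/1430, sgn -1
4πI² = N·(3j₀)²·(3jₘ)² = 486/1859
I = -1·√(0.261431/4π) = -0.14423595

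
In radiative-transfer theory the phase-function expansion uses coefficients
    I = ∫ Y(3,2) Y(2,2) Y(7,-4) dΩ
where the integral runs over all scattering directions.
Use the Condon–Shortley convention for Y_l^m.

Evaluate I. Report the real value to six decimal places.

0.000000

l₃=7 ∉ [1,5] — triangle fails ⇒ I = 0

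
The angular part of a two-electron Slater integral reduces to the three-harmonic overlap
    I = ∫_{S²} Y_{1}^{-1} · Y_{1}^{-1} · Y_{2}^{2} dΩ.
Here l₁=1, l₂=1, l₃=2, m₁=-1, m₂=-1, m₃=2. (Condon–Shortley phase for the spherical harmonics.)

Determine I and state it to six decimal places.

m-sum 0 ✓  L=4 even ✓  0≤2≤2 ✓
Π(2lᵢ+1) = 3×3×5 = 45
triangle coeff Δ(1,1,2) = 1/30
Σ_t [0,0]: t=0:+1/1 = 1/1
(3j)²=2/15 [(1 1 2; 0 0 0)], sign=+1
Σ_t [0,0]: t=0:+1/4 = 1/4
(3j)²=1/5 [(1 1 2; -1 -1 2)], sign=+1
⇒ 4πI² = 6/5
I = (+1)√(6/5/(4π)) = 0.30901936

0.309019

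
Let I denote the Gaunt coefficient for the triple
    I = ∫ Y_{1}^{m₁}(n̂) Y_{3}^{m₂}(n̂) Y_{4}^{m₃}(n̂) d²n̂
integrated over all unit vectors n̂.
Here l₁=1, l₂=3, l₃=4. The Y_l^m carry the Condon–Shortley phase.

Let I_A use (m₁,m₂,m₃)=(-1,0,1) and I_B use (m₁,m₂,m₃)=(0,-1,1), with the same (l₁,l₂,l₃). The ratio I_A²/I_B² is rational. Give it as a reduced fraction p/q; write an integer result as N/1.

2/3

Same 1,3,4: normalisation and zero-m 3j drop out of the ratio.
A: Δ: 0! 2! 6! / 9! → 1/252; sum: t=0:+1/72 = 1/72; 3j²(1 3 4; -1 0 1) = Δ·Π!·Σ² = 5/126  (sign -1)
B: Δ: 0! 2! 6! / 9! → 1/252; sum: t=0:+1/48 = 1/48; 3j²(1 3 4; 0 -1 1) = Δ·Π!·Σ² = 5/84  (sign -1)
I_A²/I_B² = (5/126)/(5/84) = 2/3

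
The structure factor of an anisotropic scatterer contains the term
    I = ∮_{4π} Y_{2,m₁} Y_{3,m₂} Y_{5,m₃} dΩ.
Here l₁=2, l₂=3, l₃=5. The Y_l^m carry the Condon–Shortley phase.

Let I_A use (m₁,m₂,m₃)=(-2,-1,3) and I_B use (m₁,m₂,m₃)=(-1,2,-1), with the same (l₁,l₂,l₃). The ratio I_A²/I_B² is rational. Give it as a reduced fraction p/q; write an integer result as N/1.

35/12

Shared (l₁,l₂,l₃)=(2,3,5): N and (l;000)² cancel in I_A²/I_B².
A: Δ = 0!·4!·6!/11! = 1/2310; Racah Σ t=0..0: t=0:+1/1152 = 1/1152; ⇒ 3j(2 3 5; -2 -1 3)² = 1/33, sgn +1
B: Δ = 0!·4!·6!/11! = 1/2310; Racah Σ t=0..0: t=0:+1/720 = 1/720; ⇒ 3j(2 3 5; -1 2 -1)² = 4/385, sgn +1
I_A²/I_B² = (1/33)/(4/385) = 35/12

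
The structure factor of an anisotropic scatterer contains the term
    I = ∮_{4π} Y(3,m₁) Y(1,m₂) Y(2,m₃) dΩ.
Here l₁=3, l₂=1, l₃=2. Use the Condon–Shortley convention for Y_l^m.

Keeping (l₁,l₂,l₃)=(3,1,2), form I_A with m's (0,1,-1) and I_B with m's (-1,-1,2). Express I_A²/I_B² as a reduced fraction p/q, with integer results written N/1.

3/1

Shared (l₁,l₂,l₃)=(3,1,2): N and (l;000)² cancel in I_A²/I_B².
A: Δ = 2!·4!·0!/7! = 1/105; Racah Σ t=2..2: t=2:+1/12 = 1/12; ⇒ 3j(3 1 2; 0 1 -1)² = 1/35, sgn -1
B: Δ = 2!·4!·0!/7! = 1/105; Racah Σ t=0..0: t=0:+1/48 = 1/48; ⇒ 3j(3 1 2; -1 -1 2)² = 1/105, sgn +1
I_A²/I_B² = (1/35)/(1/105) = 3/1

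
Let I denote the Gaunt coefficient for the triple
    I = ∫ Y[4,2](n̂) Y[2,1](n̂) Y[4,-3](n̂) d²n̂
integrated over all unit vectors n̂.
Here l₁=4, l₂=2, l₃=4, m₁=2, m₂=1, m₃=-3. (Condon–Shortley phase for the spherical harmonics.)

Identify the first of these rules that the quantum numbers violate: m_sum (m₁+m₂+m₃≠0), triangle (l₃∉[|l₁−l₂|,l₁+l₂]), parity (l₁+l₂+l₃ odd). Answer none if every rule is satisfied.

azimuthal sum: 2 + 1 − 3 = 0  ✓
2 ≤ 4 ≤ 6 (triangle on l)  ✓
L = 4 + 2 + 4 = 10 (even)  ✓

none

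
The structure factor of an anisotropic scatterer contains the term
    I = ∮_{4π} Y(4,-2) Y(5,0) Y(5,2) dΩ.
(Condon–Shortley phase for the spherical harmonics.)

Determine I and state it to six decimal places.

-0.099440

Checks pass: Σm=0; 14 even; l₃=5∈[1,9].
(2·4+1)(2·5+1)(2·5+1) = 1089
Δ: 4! 4! 6! / 15! → 1/3153150
sum: t=0:+1/69120 t=1:−1/1728 t=2:+1/576 t=3:−1/1728 t=4:+1/69120 = 7/11520
3j²(4 5 5; 0 0 0) = Δ·Π!·Σ² = 2/143  (sign -1)
sum: t=2:+1/3456 t=3:−1/1728 t=4:+1/11520 = -7/34560
3j²(4 5 5; -2 0 2) = Δ·Π!·Σ² = 7/858  (sign +1)
combine: 4πI² = 1089·2/143·7/858 = 21/169
take √, sign -1: I = -0.09944006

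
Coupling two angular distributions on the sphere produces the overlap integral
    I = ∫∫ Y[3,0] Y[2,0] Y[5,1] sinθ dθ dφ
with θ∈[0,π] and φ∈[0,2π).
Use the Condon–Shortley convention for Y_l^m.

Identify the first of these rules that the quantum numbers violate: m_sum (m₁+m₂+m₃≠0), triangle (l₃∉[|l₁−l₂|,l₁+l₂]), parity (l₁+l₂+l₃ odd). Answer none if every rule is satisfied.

m_sum

azimuthal sum: 0 + 0 + 1 = 1  ✗
1 ≤ 5 ≤ 5 (triangle on l)
L = 3 + 2 + 5 = 10 (even)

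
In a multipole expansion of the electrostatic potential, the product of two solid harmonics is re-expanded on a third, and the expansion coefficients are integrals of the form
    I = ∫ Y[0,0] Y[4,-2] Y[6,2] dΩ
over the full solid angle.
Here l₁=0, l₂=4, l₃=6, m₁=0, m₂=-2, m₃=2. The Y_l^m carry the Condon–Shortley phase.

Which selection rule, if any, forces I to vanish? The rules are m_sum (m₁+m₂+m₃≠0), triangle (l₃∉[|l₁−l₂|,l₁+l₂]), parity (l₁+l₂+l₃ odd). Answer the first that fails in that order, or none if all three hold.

triangle

m₁+m₂+m₃ = 0 − 2 + 2 = 0  ✓
triangle: |0−4|=4 ≤ l₃=6 ≤ 0+4=4  ✗
parity: l₁+l₂+l₃ = 10 is even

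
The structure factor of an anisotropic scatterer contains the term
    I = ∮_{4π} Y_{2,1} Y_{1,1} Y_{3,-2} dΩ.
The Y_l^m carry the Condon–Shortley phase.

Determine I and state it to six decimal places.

0.261169

Rules hold: Σm=0, L=6 even, 1≤3≤3.
N = 5·3·7 = 105
Δ = 0!·4!·2!/7! = 1/105
Racah Σ t=0..0: t=0:+1/4 = 1/4
⇒ 3j(2 1 3; 0 0 0)² = 3/35, sgn -1
Racah Σ t=0..0: t=0:+1/12 = 1/12
⇒ 3j(2 1 3; 1 1 -2)² = 2/21, sgn -1
4πI² = N·(3j₀)²·(3jₘ)² = 6/7
I = +1·√(0.857143/4π) = 0.26116903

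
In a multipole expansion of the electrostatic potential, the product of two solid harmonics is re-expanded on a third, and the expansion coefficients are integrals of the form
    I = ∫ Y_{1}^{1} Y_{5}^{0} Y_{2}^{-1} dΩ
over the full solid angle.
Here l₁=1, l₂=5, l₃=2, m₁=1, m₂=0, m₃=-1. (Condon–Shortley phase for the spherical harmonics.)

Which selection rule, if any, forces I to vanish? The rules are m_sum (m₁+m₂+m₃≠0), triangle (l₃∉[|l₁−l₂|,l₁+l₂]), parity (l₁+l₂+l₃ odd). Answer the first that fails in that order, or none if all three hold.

triangle

m₁+m₂+m₃ = 1 + 0 − 1 = 0  ✓
triangle: |1−5|=4 ≤ l₃=2 ≤ 1+5=6  ✗
parity: l₁+l₂+l₃ = 8 is even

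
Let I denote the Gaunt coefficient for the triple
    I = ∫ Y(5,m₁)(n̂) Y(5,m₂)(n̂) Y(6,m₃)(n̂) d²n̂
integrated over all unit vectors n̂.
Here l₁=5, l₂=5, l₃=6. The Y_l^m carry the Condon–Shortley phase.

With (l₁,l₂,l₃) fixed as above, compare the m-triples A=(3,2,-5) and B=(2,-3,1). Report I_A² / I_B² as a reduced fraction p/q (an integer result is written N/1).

Shared (l₁,l₂,l₃)=(5,5,6): N and (l;000)² cancel in I_A²/I_B².
A: Δ = 4!·6!·6!/17! = 1/28588560; Racah Σ t=1..2: t=1:−1/518400 t=2:+1/345600 = 1/1036800; ⇒ 3j(5 5 6; 3 2 -5)² = 7/2210, sgn -1
B: Δ = 4!·6!·6!/17! = 1/28588560; Racah Σ t=0..2: t=0:+1/41472 t=1:−1/34560 t=2:+1/345600 = -1/518400; ⇒ 3j(5 5 6; 2 -3 1)² = 7/36465, sgn +1
I_A²/I_B² = (7/2210)/(7/36465) = 33/2

33/2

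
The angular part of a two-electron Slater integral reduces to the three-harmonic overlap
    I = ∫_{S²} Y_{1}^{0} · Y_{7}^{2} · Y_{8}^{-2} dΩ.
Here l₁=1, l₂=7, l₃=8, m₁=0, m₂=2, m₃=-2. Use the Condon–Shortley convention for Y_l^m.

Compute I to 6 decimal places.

Checks pass: Σm=0; 16 even; l₃=8∈[6,8].
(2·1+1)(2·7+1)(2·8+1) = 765
Δ: 0! 2! 14! / 17! → 1/2040
sum: t=0:+1/25401600 = 1/25401600
3j²(1 7 8; 0 0 0) = Δ·Π!·Σ² = 8/255  (sign +1)
sum: t=0:+1/43545600 = 1/43545600
3j²(1 7 8; 0 2 -2) = Δ·Π!·Σ² = 1/34  (sign +1)
combine: 4πI² = 765·8/255·1/34 = 12/17
take √, sign +1: I = 0.23700703

0.237007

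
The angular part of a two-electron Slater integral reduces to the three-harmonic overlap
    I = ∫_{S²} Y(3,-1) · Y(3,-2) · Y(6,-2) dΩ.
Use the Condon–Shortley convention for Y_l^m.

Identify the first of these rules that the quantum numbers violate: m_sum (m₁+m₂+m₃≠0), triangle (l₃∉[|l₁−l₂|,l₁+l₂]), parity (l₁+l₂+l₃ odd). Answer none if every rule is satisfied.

azimuthal sum: -1 − 2 − 2 = -5  ✗
0 ≤ 6 ≤ 6 (triangle on l)
L = 3 + 3 + 6 = 12 (even)

m_sum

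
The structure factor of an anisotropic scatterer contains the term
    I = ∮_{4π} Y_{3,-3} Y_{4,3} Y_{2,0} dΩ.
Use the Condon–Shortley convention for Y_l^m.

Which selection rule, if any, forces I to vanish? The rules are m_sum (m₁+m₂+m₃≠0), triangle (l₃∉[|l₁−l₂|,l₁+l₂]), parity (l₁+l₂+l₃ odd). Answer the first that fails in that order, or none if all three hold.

azimuthal sum: -3 + 3 + 0 = 0  ✓
1 ≤ 2 ≤ 7 (triangle on l)  ✓
L = 3 + 4 + 2 = 9 (odd)  ✗

parity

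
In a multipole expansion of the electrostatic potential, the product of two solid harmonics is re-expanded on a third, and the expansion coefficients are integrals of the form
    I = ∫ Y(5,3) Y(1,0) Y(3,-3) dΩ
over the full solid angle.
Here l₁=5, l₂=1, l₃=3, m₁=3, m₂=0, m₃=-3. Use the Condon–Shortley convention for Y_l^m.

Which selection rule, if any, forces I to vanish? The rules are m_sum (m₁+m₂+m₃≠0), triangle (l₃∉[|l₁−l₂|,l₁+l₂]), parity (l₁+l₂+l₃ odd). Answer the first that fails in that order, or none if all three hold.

Σmᵢ = 0  ✓
l₃∈[|l₁−l₂|,l₁+l₂]=[4,6], have l₃=3  ✗
Σlᵢ = 9 ⇒ odd

triangle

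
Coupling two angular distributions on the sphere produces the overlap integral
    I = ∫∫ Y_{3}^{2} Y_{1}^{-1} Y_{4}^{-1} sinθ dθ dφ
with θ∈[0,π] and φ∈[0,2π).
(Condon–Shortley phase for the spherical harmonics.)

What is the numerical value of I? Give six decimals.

-0.106622

Rules hold: Σm=0, L=8 even, 2≤4≤4.
N = 7·3·9 = 189
Δ = 0!·6!·2!/9! = 1/252
Racah Σ t=0..0: t=0:+1/36 = 1/36
⇒ 3j(3 1 4; 0 0 0)² = 4/63, sgn +1
Racah Σ t=0..0: t=0:+1/240 = 1/240
⇒ 3j(3 1 4; 2 -1 -1)² = 1/84, sgn -1
4πI² = N·(3j₀)²·(3jₘ)² = 1/7
I = -1·√(0.142857/4π) = -0.10662181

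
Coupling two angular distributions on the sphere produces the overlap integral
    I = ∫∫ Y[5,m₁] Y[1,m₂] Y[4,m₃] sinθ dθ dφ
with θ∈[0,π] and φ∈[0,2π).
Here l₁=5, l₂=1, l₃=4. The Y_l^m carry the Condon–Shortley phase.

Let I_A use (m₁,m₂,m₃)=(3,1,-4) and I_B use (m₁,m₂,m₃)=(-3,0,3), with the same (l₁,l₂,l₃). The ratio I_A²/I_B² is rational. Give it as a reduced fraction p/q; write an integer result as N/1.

1/16

l's match ⇒ only the (l;m) 3-j factors differ between A and B.
A: triangle coeff Δ(5,1,4) = 1/495; Σ_t [2,2]: t=2:+1/80640 = 1/80640; (3j)²=1/495 [(5 1 4; 3 1 -4)], sign=+1
B: triangle coeff Δ(5,1,4) = 1/495; Σ_t [1,1]: t=1:−1/5040 = -1/5040; (3j)²=16/495 [(5 1 4; -3 0 3)], sign=+1
I_A²/I_B² = (1/495)/(16/495) = 1/16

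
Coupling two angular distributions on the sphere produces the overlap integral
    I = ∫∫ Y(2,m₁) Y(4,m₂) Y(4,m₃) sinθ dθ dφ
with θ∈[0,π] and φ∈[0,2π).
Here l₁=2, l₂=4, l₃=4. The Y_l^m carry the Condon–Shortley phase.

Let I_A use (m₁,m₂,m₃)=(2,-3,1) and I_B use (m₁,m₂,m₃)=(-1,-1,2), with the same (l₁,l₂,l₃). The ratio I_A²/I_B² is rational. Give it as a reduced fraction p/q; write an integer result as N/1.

14/9

l's match ⇒ only the (l;m) 3-j factors differ between A and B.
A: triangle coeff Δ(2,4,4) = 1/13860; Σ_t [0,0]: t=0:+1/480 = 1/480; (3j)²=3/110 [(2 4 4; 2 -3 1)], sign=-1
B: triangle coeff Δ(2,4,4) = 1/13860; Σ_t [1,2]: t=1:−1/96 t=2:+1/240 = -1/160; (3j)²=27/1540 [(2 4 4; -1 -1 2)], sign=-1
I_A²/I_B² = (3/110)/(27/1540) = 14/9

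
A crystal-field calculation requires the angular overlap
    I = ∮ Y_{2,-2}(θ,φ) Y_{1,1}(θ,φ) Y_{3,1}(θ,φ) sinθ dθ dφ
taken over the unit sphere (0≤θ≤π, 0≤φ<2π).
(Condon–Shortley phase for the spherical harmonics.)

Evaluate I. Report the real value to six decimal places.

m-sum 0 ✓  L=6 even ✓  1≤3≤3 ✓
Π(2lᵢ+1) = 5×3×7 = 105
triangle coeff Δ(2,1,3) = 1/105
Σ_t [0,0]: t=0:+1/4 = 1/4
(3j)²=3/35 [(2 1 3; 0 0 0)], sign=-1
Σ_t [0,0]: t=0:+1/48 = 1/48
(3j)²=1/105 [(2 1 3; -2 1 1)], sign=+1
⇒ 4πI² = 3/35
I = (-1)√(3/35/(4π)) = -0.08258890

-0.082589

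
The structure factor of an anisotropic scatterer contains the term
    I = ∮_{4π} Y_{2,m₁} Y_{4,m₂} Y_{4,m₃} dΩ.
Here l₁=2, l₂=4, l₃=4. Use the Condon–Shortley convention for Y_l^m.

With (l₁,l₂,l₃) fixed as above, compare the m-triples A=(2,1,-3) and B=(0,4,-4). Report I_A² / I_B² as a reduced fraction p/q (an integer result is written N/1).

l's match ⇒ only the (l;m) 3-j factors differ between A and B.
A: triangle coeff Δ(2,4,4) = 1/13860; Σ_t [0,0]: t=0:+1/480 = 1/480; (3j)²=3/110 [(2 4 4; 2 1 -3)], sign=-1
B: triangle coeff Δ(2,4,4) = 1/13860; Σ_t [2,2]: t=2:+1/2880 = 1/2880; (3j)²=28/495 [(2 4 4; 0 4 -4)], sign=+1
I_A²/I_B² = (3/110)/(28/495) = 27/56

27/56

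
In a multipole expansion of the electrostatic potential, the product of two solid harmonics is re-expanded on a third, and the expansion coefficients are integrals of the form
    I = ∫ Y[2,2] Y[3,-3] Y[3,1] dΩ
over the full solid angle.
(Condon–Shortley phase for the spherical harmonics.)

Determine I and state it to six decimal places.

m-sum 0 ✓  L=8 even ✓  1≤3≤5 ✓
Π(2lᵢ+1) = 5×7×7 = 245
triangle coeff Δ(2,3,3) = 1/3780
Σ_t [0,2]: t=0:+1/24 t=1:−1/4 t=2:+1/24 = -1/6
(3j)²=4/105 [(2 3 3; 0 0 0)], sign=+1
Σ_t [0,0]: t=0:+1/96 = 1/96
(3j)²=1/42 [(2 3 3; 2 -3 1)], sign=+1
⇒ 4πI² = 2/9
I = (+1)√(2/9/(4π)) = 0.13298076

0.132981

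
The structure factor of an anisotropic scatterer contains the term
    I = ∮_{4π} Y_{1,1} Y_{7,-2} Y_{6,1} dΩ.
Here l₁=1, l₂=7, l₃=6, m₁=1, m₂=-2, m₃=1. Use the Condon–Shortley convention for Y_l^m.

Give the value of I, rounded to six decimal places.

0.209937

Checks pass: Σm=0; 14 even; l₃=6∈[6,8].
(2·1+1)(2·7+1)(2·6+1) = 585
Δ: 2! 0! 12! / 15! → 1/1365
sum: t=1:−1/518400 = -1/518400
3j²(1 7 6; 0 0 0) = Δ·Π!·Σ² = 7/195  (sign -1)
sum: t=0:+1/1209600 = 1/1209600
3j²(1 7 6; 1 -2 1) = Δ·Π!·Σ² = 12/455  (sign -1)
combine: 4πI² = 585·7/195·12/455 = 36/65
take √, sign +1: I = 0.20993732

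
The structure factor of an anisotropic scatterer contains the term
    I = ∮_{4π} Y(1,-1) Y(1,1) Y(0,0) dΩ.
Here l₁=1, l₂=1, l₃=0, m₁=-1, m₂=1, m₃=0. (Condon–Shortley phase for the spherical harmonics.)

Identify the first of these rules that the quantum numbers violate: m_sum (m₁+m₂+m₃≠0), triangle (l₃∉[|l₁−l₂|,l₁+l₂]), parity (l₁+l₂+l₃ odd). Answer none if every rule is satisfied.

azimuthal sum: -1 + 1 + 0 = 0  ✓
0 ≤ 0 ≤ 2 (triangle on l)  ✓
L = 1 + 1 + 0 = 2 (even)  ✓

none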